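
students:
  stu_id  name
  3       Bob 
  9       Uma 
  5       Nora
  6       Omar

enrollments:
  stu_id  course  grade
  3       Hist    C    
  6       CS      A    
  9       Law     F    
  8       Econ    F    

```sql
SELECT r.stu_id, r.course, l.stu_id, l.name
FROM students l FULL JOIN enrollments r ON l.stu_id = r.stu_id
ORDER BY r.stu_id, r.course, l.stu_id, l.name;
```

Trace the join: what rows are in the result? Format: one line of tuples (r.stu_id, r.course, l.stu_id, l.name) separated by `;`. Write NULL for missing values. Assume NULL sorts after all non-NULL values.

(3, Hist, 3, Bob); (6, CS, 6, Omar); (8, Econ, NULL, NULL); (9, Law, 9, Uma); (NULL, NULL, 5, Nora)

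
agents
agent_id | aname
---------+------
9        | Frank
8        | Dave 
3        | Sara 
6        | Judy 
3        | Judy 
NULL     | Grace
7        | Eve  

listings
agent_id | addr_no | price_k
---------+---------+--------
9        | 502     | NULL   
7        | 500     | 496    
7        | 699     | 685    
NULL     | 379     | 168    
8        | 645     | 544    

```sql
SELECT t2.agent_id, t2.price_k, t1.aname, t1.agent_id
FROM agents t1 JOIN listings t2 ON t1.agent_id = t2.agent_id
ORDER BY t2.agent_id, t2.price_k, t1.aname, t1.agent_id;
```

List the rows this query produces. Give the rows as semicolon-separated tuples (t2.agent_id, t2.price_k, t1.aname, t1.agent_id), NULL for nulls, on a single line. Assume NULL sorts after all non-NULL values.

INNER JOIN keeps only pairs where the ON condition holds.
Matching on t1.agent_id = t2.agent_id. A NULL in a compared column never satisfies the condition.
- t1[0] agent_id=9 → 1 match(es) in t2 → 1 row(s).
- t1[1] agent_id=8 → 1 match(es) in t2 → 1 row(s).
- t1[2] agent_id=3 → no match; dropped.
- t1[3] agent_id=6 → no match; dropped.
- t1[4] agent_id=3 → no match; dropped.
- t1[5] agent_id=NULL → no match; dropped.
- t1[6] agent_id=7 → 2 match(es) in t2 → 2 row(s).
After projecting and ordering:
t2.agent_id | t2.price_k | t1.aname | t1.agent_id
7 | 496 | Eve | 7
7 | 685 | Eve | 7
8 | 544 | Dave | 8
9 | NULL | Frank | 9

(7, 496, Eve, 7); (7, 685, Eve, 7); (8, 544, Dave, 8); (9, NULL, Frank, 9)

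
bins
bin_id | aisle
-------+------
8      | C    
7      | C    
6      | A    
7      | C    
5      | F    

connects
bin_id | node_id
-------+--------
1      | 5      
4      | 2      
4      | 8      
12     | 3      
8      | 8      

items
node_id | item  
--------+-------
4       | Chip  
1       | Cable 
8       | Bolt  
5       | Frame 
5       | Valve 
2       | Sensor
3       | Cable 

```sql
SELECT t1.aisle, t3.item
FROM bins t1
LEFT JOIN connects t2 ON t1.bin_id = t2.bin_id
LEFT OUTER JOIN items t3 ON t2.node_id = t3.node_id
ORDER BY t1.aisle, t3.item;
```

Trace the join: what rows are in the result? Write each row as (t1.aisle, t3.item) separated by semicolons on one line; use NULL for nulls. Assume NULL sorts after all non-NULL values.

Step 1 — t1 LEFT JOIN t2 on bin_id → 5 row(s).
Then LEFT JOIN `items t3` on node_id: each of those 5 rows is kept; rows whose t2.node_id has no match in t3 get NULL for t3's columns.

(A, NULL); (C, Bolt); (C, NULL); (C, NULL); (F, NULL)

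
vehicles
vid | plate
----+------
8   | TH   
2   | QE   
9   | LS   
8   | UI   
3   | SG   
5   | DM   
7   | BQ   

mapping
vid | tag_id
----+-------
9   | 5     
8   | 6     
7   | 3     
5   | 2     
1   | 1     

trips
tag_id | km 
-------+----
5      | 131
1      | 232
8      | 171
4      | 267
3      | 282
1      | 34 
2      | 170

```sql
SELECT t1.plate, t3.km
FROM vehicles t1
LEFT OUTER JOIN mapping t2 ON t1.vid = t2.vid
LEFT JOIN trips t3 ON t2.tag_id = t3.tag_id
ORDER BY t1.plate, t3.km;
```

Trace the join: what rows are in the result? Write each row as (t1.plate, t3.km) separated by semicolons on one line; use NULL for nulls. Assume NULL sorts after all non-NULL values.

Step 1 — t1 LEFT JOIN t2 on vid → 7 row(s).
Then LEFT JOIN `trips t3` on tag_id: each of those 7 rows is kept; rows whose t2.tag_id has no match in t3 get NULL for t3's columns.

(BQ, 282); (DM, 170); (LS, 131); (QE, NULL); (SG, NULL); (TH, NULL); (UI, NULL)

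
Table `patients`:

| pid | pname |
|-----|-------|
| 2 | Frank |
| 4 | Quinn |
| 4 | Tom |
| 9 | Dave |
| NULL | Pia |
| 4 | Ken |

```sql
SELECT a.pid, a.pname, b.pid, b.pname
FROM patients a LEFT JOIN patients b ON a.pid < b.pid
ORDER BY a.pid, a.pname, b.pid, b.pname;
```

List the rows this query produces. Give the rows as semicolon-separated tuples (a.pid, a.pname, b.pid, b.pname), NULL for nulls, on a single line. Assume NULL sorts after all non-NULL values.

(2, Frank, 4, Ken); (2, Frank, 4, Quinn); (2, Frank, 4, Tom); (2, Frank, 9, Dave); (4, Ken, 9, Dave); (4, Quinn, 9, Dave); (4, Tom, 9, Dave); (9, Dave, NULL, NULL); (NULL, Pia, NULL, NULL)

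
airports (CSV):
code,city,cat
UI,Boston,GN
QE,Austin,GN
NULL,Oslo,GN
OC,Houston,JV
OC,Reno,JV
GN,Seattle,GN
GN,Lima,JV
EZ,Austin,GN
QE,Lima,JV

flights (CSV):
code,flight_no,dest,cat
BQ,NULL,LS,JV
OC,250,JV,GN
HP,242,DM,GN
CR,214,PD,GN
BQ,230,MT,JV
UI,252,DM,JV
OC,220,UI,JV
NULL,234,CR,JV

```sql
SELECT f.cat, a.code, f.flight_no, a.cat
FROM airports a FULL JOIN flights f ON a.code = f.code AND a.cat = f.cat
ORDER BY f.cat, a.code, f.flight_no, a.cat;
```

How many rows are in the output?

FULL OUTER JOIN keeps every row from both sides; unmatched rows get NULL for the other side's columns.
Matching on a.code = f.code AND a.cat = f.cat. A NULL in a compared column never satisfies the condition.
- code=UI, cat=GN: no f row matches, row kept with f columns NULL.
- code=QE, cat=GN: no f row matches, row kept with f columns NULL.
- code=NULL, cat=GN: no f row matches, row kept with f columns NULL.
- code=OC, cat=JV: 1 matching f row(s), so 1 row(s) emitted.
- code=OC, cat=JV: 1 matching f row(s), so 1 row(s) emitted.
- code=GN, cat=GN: no f row matches, row kept with f columns NULL.
- code=GN, cat=JV: no f row matches, row kept with f columns NULL.
- code=EZ, cat=GN: no f row matches, row kept with f columns NULL.
- code=QE, cat=JV: no f row matches, row kept with f columns NULL.
- 7 f row(s) had no a match → kept, a columns NULL.
Total: 2 matched + 14 padded = 16 rows.

16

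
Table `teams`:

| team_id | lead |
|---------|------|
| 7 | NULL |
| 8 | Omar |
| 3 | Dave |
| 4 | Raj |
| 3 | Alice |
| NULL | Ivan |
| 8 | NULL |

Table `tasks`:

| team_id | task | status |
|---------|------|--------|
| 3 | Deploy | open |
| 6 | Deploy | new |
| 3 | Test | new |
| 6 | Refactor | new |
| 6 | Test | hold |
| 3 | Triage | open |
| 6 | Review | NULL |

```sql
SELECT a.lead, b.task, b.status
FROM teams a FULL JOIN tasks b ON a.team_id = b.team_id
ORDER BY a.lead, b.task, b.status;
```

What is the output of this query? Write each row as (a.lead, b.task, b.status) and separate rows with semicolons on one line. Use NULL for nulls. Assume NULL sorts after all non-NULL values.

(Alice, Deploy, open); (Alice, Test, new); (Alice, Triage, open); (Dave, Deploy, open); (Dave, Test, new); (Dave, Triage, open); (Ivan, NULL, NULL); (Omar, NULL, NULL); (Raj, NULL, NULL); (NULL, Deploy, new); (NULL, Refactor, new); (NULL, Review, NULL); (NULL, Test, hold); (NULL, NULL, NULL); (NULL, NULL, NULL)

FULL OUTER JOIN keeps every row from both sides; unmatched rows get NULL for the other side's columns.
Matching on a.team_id = b.team_id. A NULL in a compared column never satisfies the condition.
- a[0] team_id=7 → no match; kept with NULLs on the b side.
- a[1] team_id=8 → no match; kept with NULLs on the b side.
- a[2] team_id=3 → 3 match(es) in b → 3 row(s).
- a[3] team_id=4 → no match; kept with NULLs on the b side.
- a[4] team_id=3 → 3 match(es) in b → 3 row(s).
- a[5] team_id=NULL → no match; kept with NULLs on the b side.
- a[6] team_id=8 → no match; kept with NULLs on the b side.
- 4 b row(s) had no a match → kept, a columns NULL.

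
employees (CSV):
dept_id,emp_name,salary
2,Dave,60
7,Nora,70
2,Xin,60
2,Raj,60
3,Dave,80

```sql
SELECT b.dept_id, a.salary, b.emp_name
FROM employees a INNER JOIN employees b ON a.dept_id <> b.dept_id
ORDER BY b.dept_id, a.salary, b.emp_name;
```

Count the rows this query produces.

INNER JOIN keeps only pairs where the ON condition holds.
Matching on a.dept_id <> b.dept_id.
- a (dept_id=2) pairs with 2 row(s) of b.
- a (dept_id=7) pairs with 4 row(s) of b.
- a (dept_id=2) pairs with 2 row(s) of b.
- a (dept_id=2) pairs with 2 row(s) of b.
- a (dept_id=3) pairs with 4 row(s) of b.
Total: 14 rows.

14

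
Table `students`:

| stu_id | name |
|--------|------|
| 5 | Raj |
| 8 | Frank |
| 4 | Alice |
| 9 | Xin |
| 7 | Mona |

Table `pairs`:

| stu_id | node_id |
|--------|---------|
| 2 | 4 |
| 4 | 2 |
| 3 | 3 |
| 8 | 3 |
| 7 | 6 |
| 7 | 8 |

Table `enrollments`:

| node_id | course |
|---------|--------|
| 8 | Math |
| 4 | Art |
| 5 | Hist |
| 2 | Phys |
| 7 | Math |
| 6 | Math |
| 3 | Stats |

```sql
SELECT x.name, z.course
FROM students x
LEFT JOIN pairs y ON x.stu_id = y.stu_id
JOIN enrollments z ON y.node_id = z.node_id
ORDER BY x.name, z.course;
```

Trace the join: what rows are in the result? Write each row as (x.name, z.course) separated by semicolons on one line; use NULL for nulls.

(Alice, Phys); (Frank, Stats); (Mona, Math); (Mona, Math)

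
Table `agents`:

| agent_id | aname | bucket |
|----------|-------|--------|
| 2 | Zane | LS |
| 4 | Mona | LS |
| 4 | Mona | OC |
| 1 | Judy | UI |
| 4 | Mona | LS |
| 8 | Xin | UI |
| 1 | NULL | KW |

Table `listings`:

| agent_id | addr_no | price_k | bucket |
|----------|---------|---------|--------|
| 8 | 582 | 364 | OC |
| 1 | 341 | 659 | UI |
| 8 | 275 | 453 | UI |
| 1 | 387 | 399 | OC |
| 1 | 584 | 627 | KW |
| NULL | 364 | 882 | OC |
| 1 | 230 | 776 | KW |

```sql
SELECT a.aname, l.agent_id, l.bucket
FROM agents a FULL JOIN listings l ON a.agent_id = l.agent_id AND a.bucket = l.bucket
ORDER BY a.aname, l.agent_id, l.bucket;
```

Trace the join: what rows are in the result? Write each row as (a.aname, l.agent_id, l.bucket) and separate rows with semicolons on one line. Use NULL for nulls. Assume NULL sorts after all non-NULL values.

FULL OUTER JOIN keeps every row from both sides; unmatched rows get NULL for the other side's columns.
Matching on a.agent_id = l.agent_id AND a.bucket = l.bucket. A NULL in a compared column never satisfies the condition.
Matched pairs: 4; unmatched a rows kept: 4; unmatched l rows kept: 3.

(Judy, 1, UI); (Mona, NULL, NULL); (Mona, NULL, NULL); (Mona, NULL, NULL); (Xin, 8, UI); (Zane, NULL, NULL); (NULL, 1, KW); (NULL, 1, KW); (NULL, 1, OC); (NULL, 8, OC); (NULL, NULL, OC)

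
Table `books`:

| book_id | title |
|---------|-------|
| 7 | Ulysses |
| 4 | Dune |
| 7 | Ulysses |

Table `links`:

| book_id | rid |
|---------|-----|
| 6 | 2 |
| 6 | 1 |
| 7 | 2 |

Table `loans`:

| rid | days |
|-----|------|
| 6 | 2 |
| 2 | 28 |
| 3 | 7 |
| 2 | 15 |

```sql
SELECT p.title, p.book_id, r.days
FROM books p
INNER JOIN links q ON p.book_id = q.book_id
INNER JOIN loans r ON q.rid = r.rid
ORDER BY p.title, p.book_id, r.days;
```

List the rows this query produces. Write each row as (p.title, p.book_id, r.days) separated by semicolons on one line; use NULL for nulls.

(Ulysses, 7, 15); (Ulysses, 7, 15); (Ulysses, 7, 28); (Ulysses, 7, 28)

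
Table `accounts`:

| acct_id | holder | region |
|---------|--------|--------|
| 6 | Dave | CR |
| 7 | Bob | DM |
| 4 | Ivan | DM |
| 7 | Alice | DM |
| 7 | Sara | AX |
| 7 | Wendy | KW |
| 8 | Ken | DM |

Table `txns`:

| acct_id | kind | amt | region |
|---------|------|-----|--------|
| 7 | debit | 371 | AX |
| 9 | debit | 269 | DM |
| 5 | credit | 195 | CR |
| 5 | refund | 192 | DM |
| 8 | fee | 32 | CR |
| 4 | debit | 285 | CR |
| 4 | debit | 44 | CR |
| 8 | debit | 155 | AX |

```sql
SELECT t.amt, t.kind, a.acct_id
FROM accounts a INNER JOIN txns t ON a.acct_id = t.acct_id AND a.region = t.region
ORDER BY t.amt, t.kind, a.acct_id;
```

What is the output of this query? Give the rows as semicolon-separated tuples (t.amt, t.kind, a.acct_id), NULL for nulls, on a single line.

INNER JOIN keeps only pairs where the ON condition holds.
Matching on a.acct_id = t.acct_id AND a.region = t.region.
- a (acct_id=6, region=CR) has no partner → excluded.
- a (acct_id=7, region=DM) has no partner → excluded.
- a (acct_id=4, region=DM) has no partner → excluded.
- a (acct_id=7, region=DM) has no partner → excluded.
- a (acct_id=7, region=AX) pairs with 1 row(s) of t.
- a (acct_id=7, region=KW) has no partner → excluded.
- a (acct_id=8, region=DM) has no partner → excluded.
After projecting and ordering:
t.amt | t.kind | a.acct_id
371 | debit | 7

(371, debit, 7)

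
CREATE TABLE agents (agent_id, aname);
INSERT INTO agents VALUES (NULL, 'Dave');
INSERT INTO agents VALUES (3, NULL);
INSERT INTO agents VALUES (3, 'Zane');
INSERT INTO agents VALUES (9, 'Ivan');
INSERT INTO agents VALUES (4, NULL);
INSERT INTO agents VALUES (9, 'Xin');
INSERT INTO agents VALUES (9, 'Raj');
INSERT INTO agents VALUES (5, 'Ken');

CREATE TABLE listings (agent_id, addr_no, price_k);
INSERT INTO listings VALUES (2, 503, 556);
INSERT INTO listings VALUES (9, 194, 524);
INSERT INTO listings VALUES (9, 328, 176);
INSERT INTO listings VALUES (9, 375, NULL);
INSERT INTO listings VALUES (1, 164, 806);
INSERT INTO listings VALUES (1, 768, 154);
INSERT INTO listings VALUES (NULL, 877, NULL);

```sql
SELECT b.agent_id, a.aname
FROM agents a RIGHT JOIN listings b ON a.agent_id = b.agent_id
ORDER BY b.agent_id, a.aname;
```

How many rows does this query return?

RIGHT JOIN keeps every row from `listings`; unmatched rows get NULL for `agents`'s columns.
Matching on a.agent_id = b.agent_id. A NULL in a compared column never satisfies the condition.
- a[0] agent_id=NULL → no match.
- a[1] agent_id=3 → no match.
- a[2] agent_id=3 → no match.
- a[3] agent_id=9 → 3 match(es) in b → 3 row(s).
- a[4] agent_id=4 → no match.
- a[5] agent_id=9 → 3 match(es) in b → 3 row(s).
- a[6] agent_id=9 → 3 match(es) in b → 3 row(s).
- a[7] agent_id=5 → no match.
- 4 row(s) from b found no a partner → padded with NULL.
Total: 9 matched + 4 padded = 13 rows.

13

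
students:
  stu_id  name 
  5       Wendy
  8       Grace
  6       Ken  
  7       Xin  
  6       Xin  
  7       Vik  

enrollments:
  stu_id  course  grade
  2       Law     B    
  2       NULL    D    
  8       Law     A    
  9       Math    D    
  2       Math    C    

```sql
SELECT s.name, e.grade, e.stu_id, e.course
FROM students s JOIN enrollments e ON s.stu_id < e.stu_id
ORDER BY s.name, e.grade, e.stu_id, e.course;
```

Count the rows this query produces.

11

INNER JOIN keeps only pairs where the ON condition holds.
Matching on s.stu_id < e.stu_id.
- s (stu_id=5) pairs with 2 row(s) of e.
- s (stu_id=8) pairs with 1 row(s) of e.
- s (stu_id=6) pairs with 2 row(s) of e.
- s (stu_id=7) pairs with 2 row(s) of e.
- s (stu_id=6) pairs with 2 row(s) of e.
- s (stu_id=7) pairs with 2 row(s) of e.
Total: 11 rows.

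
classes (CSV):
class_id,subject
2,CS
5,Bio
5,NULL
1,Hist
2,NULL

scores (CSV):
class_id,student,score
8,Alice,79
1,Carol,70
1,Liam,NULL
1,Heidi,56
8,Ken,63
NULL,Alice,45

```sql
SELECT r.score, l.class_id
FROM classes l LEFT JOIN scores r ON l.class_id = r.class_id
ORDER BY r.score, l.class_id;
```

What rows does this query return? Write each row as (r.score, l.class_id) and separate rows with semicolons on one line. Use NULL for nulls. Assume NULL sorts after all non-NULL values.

(56, 1); (70, 1); (NULL, 1); (NULL, 2); (NULL, 2); (NULL, 5); (NULL, 5)

LEFT JOIN keeps every row from `classes`; unmatched rows get NULL for `scores`'s columns.
Matching on l.class_id = r.class_id. A NULL in a compared column never satisfies the condition.
- l row (class_id=2): no match → kept, r columns NULL.
- l row (class_id=5): no match → kept, r columns NULL.
- l row (class_id=5): no match → kept, r columns NULL.
- l row (class_id=1): matches 3 r row(s) → 3 output row(s).
- l row (class_id=2): no match → kept, r columns NULL.
After projecting and ordering:
r.score | l.class_id
56 | 1
70 | 1
NULL | 1
NULL | 2
NULL | 2
NULL | 5
NULL | 5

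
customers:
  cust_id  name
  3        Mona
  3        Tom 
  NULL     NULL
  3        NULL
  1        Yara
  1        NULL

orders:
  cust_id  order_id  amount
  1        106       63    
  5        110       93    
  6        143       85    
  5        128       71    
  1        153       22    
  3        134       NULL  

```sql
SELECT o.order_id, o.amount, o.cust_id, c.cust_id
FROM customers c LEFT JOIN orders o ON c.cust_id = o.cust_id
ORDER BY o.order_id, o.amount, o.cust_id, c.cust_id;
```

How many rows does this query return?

LEFT JOIN keeps every row from `customers`; unmatched rows get NULL for `orders`'s columns.
Matching on c.cust_id = o.cust_id. A NULL in a compared column never satisfies the condition.
- c row (cust_id=3): matches 1 o row(s) → 1 output row(s).
- c row (cust_id=3): matches 1 o row(s) → 1 output row(s).
- c row (cust_id=NULL): no match → kept, o columns NULL.
- c row (cust_id=3): matches 1 o row(s) → 1 output row(s).
- c row (cust_id=1): matches 2 o row(s) → 2 output row(s).
- c row (cust_id=1): matches 2 o row(s) → 2 output row(s).
Total: 7 matched + 1 padded = 8 rows.

8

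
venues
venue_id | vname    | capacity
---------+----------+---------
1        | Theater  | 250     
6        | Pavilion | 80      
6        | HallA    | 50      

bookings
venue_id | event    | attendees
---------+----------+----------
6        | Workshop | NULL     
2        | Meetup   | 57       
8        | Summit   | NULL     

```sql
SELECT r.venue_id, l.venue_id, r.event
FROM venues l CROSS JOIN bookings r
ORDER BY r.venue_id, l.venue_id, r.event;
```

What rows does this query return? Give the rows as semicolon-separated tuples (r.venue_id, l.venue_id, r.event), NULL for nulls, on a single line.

CROSS JOIN pairs every row of `venues` with every row of `bookings`: 3 × 3 = 9 rows.
After projecting and ordering:
r.venue_id | l.venue_id | r.event
2 | 1 | Meetup
2 | 6 | Meetup
2 | 6 | Meetup
6 | 1 | Workshop
6 | 6 | Workshop
6 | 6 | Workshop
8 | 1 | Summit
8 | 6 | Summit
8 | 6 | Summit

(2, 1, Meetup); (2, 6, Meetup); (2, 6, Meetup); (6, 1, Workshop); (6, 6, Workshop); (6, 6, Workshop); (8, 1, Summit); (8, 6, Summit); (8, 6, Summit)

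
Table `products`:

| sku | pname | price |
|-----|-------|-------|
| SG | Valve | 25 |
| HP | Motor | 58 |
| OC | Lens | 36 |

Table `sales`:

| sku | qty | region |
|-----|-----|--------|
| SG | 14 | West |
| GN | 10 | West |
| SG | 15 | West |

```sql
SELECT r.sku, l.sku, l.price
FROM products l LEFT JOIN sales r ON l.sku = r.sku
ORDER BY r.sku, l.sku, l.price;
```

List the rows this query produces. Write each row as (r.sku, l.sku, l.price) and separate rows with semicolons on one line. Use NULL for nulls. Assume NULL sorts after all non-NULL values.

LEFT JOIN keeps every row from `products`; unmatched rows get NULL for `sales`'s columns.
Matching on l.sku = r.sku.
- l[0] sku=SG → 2 match(es) in r → 2 row(s).
- l[1] sku=HP → no match; kept with NULLs on the r side.
- l[2] sku=OC → no match; kept with NULLs on the r side.
After projecting and ordering:
r.sku | l.sku | l.price
SG | SG | 25
SG | SG | 25
NULL | HP | 58
NULL | OC | 36

(SG, SG, 25); (SG, SG, 25); (NULL, HP, 58); (NULL, OC, 36)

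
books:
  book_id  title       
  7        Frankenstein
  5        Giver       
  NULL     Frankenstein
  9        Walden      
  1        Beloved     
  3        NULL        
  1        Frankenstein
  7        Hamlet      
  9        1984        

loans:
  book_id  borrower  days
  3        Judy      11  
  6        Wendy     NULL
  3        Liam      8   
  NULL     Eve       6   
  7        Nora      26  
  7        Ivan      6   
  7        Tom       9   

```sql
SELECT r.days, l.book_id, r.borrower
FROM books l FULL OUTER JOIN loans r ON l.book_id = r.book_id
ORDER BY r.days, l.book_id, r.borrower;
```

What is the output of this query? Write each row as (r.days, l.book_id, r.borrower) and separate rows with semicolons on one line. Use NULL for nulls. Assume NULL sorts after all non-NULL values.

(6, 7, Ivan); (6, 7, Ivan); (6, NULL, Eve); (8, 3, Liam); (9, 7, Tom); (9, 7, Tom); (11, 3, Judy); (26, 7, Nora); (26, 7, Nora); (NULL, 1, NULL); (NULL, 1, NULL); (NULL, 5, NULL); (NULL, 9, NULL); (NULL, 9, NULL); (NULL, NULL, Wendy); (NULL, NULL, NULL)

FULL OUTER JOIN keeps every row from both sides; unmatched rows get NULL for the other side's columns.
Matching on l.book_id = r.book_id. A NULL in a compared column never satisfies the condition.
- l[0] book_id=7 → 3 match(es) in r → 3 row(s).
- l[1] book_id=5 → no match; kept with NULLs on the r side.
- l[2] book_id=NULL → no match; kept with NULLs on the r side.
- l[3] book_id=9 → no match; kept with NULLs on the r side.
- l[4] book_id=1 → no match; kept with NULLs on the r side.
- l[5] book_id=3 → 2 match(es) in r → 2 row(s).
- l[6] book_id=1 → no match; kept with NULLs on the r side.
- l[7] book_id=7 → 3 match(es) in r → 3 row(s).
- l[8] book_id=9 → no match; kept with NULLs on the r side.
- plus 2 unmatched r row(s), each kept with NULL l columns.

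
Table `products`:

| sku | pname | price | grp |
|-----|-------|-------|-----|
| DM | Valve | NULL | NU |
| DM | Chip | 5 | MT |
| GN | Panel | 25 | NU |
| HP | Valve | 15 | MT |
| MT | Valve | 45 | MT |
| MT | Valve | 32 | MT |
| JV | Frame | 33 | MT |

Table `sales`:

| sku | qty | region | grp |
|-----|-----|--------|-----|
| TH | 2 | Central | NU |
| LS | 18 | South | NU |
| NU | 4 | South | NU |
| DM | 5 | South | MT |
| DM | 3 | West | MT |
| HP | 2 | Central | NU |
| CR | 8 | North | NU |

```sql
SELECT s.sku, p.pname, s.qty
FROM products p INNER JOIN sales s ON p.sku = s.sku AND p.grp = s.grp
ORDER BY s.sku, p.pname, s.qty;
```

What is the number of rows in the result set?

2

INNER JOIN keeps only pairs where the ON condition holds.
Matching on p.sku = s.sku AND p.grp = s.grp.
- p[0] sku=DM, grp=NU → no match; dropped.
- p[1] sku=DM, grp=MT → 2 match(es) in s → 2 row(s).
- p[2] sku=GN, grp=NU → no match; dropped.
- p[3] sku=HP, grp=MT → no match; dropped.
- p[4] sku=MT, grp=MT → no match; dropped.
- p[5] sku=MT, grp=MT → no match; dropped.
- p[6] sku=JV, grp=MT → no match; dropped.
Total: 2 rows.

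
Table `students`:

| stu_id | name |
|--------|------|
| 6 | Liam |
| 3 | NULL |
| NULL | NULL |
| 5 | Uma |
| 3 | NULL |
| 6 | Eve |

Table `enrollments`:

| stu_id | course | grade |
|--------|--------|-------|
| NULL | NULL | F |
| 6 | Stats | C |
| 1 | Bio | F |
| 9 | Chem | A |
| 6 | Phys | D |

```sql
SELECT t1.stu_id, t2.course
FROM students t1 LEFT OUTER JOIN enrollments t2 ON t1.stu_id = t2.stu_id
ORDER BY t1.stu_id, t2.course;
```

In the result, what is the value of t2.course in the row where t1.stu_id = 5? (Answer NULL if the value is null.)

NULL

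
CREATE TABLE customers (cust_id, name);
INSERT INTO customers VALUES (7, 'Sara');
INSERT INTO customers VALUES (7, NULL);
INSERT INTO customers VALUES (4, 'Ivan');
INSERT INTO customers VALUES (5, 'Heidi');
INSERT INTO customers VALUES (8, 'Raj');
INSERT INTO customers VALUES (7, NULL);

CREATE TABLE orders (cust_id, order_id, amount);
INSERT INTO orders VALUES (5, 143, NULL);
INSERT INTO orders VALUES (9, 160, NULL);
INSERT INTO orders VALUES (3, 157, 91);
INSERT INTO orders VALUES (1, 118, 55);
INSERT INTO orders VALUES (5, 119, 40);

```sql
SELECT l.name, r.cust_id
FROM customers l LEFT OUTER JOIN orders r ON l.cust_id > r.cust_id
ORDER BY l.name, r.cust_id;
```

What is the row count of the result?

20

LEFT JOIN keeps every row from `customers`; unmatched rows get NULL for `orders`'s columns.
Matching on l.cust_id > r.cust_id.
- l row (cust_id=7): matches 4 r row(s) → 4 output row(s).
- l row (cust_id=7): matches 4 r row(s) → 4 output row(s).
- l row (cust_id=4): matches 2 r row(s) → 2 output row(s).
- l row (cust_id=5): matches 2 r row(s) → 2 output row(s).
- l row (cust_id=8): matches 4 r row(s) → 4 output row(s).
- l row (cust_id=7): matches 4 r row(s) → 4 output row(s).
Total: 20 rows.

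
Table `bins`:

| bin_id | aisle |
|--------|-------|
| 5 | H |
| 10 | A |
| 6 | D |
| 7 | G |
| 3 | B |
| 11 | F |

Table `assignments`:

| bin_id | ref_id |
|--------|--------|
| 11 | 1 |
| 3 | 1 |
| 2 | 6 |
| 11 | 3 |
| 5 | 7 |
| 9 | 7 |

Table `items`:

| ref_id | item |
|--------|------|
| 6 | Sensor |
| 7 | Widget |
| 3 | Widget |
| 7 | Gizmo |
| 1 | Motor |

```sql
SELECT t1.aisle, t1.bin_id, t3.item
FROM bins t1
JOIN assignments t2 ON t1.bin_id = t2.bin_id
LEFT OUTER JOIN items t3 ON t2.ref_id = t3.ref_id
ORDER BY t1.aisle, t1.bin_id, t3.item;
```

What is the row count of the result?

Step 1 — t1 INNER JOIN t2 on bin_id → 4 row(s).
Then LEFT JOIN `items t3` on ref_id: each of those 4 rows is kept; rows whose t2.ref_id has no match in t3 get NULL for t3's columns.
Result: 5 row(s).

5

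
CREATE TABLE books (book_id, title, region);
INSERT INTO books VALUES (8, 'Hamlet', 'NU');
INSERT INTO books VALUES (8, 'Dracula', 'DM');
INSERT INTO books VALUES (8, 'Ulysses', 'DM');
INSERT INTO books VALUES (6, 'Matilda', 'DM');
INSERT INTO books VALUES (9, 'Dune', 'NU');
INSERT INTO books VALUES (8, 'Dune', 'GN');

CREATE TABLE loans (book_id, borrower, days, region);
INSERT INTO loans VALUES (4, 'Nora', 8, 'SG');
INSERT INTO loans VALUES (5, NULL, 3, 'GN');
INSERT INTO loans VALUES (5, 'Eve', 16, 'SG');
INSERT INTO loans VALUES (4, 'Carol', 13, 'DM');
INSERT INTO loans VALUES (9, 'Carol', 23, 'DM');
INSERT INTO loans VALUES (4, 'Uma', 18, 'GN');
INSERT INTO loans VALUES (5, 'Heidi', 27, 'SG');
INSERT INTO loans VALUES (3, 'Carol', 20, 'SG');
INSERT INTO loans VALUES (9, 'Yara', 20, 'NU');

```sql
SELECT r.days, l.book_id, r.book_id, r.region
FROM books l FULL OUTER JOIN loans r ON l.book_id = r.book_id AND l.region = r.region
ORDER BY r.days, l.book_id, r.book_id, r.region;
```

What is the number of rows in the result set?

FULL OUTER JOIN keeps every row from both sides; unmatched rows get NULL for the other side's columns.
Matching on l.book_id = r.book_id AND l.region = r.region.
- l[0] book_id=8, region=NU → no match; kept with NULLs on the r side.
- l[1] book_id=8, region=DM → no match; kept with NULLs on the r side.
- l[2] book_id=8, region=DM → no match; kept with NULLs on the r side.
- l[3] book_id=6, region=DM → no match; kept with NULLs on the r side.
- l[4] book_id=9, region=NU → 1 match(es) in r → 1 row(s).
- l[5] book_id=8, region=GN → no match; kept with NULLs on the r side.
- 8 row(s) from r found no l partner → padded with NULL.
Total: 1 matched + 13 padded = 14 rows.

14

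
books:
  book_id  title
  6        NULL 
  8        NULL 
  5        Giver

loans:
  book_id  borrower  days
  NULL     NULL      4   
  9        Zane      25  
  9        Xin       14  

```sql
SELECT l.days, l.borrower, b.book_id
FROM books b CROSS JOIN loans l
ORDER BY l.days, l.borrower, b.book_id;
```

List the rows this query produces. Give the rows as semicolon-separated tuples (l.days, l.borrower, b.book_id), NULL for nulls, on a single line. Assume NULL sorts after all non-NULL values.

(4, NULL, 5); (4, NULL, 6); (4, NULL, 8); (14, Xin, 5); (14, Xin, 6); (14, Xin, 8); (25, Zane, 5); (25, Zane, 6); (25, Zane, 8)

CROSS JOIN pairs every row of `books` with every row of `loans`: 3 × 3 = 9 rows.
After projecting and ordering:
l.days | l.borrower | b.book_id
4 | NULL | 5
4 | NULL | 6
4 | NULL | 8
14 | Xin | 5
14 | Xin | 6
14 | Xin | 8
25 | Zane | 5
25 | Zane | 6
25 | Zane | 8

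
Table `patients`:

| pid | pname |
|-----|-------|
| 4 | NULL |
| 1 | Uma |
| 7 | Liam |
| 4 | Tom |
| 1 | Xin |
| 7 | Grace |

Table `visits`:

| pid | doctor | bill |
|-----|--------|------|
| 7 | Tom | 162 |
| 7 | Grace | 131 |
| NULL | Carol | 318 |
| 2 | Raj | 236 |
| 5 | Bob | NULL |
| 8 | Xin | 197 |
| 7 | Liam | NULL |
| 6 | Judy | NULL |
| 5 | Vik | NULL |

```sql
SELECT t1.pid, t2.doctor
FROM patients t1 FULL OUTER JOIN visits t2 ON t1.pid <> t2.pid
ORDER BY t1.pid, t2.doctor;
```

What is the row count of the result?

43

FULL OUTER JOIN keeps every row from both sides; unmatched rows get NULL for the other side's columns.
Matching on t1.pid <> t2.pid. A NULL in a compared column never satisfies the condition.
- t1 row (pid=4): matches 8 t2 row(s) → 8 output row(s).
- t1 row (pid=1): matches 8 t2 row(s) → 8 output row(s).
- t1 row (pid=7): matches 5 t2 row(s) → 5 output row(s).
- t1 row (pid=4): matches 8 t2 row(s) → 8 output row(s).
- t1 row (pid=1): matches 8 t2 row(s) → 8 output row(s).
- t1 row (pid=7): matches 5 t2 row(s) → 5 output row(s).
- 1 t2 row(s) had no t1 match → kept, t1 columns NULL.
Total: 42 matched + 1 padded = 43 rows.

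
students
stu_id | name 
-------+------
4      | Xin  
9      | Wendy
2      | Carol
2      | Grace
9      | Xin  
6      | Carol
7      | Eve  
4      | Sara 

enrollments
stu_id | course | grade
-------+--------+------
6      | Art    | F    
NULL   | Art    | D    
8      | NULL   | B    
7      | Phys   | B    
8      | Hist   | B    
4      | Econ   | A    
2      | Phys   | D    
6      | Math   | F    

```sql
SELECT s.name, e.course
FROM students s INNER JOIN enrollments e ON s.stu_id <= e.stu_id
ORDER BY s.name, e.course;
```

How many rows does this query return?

INNER JOIN keeps only pairs where the ON condition holds.
Matching on s.stu_id <= e.stu_id. A NULL in a compared column never satisfies the condition.
- s[0] stu_id=4 → 6 match(es) in e → 6 row(s).
- s[1] stu_id=9 → no match; dropped.
- s[2] stu_id=2 → 7 match(es) in e → 7 row(s).
- s[3] stu_id=2 → 7 match(es) in e → 7 row(s).
- s[4] stu_id=9 → no match; dropped.
- s[5] stu_id=6 → 5 match(es) in e → 5 row(s).
- s[6] stu_id=7 → 3 match(es) in e → 3 row(s).
- s[7] stu_id=4 → 6 match(es) in e → 6 row(s).
Total: 34 rows.

34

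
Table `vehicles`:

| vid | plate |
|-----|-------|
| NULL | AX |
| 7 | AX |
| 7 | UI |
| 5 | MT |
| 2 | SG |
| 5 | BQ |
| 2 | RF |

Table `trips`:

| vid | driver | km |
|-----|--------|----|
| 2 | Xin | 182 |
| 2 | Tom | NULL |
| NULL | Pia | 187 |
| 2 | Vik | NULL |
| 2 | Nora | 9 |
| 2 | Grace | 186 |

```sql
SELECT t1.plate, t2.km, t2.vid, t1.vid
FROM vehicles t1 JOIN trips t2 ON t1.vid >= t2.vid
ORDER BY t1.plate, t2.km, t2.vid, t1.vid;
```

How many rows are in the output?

30

INNER JOIN keeps only pairs where the ON condition holds.
Matching on t1.vid >= t2.vid. A NULL in a compared column never satisfies the condition.
Matched pairs: 30.
Total: 30 rows.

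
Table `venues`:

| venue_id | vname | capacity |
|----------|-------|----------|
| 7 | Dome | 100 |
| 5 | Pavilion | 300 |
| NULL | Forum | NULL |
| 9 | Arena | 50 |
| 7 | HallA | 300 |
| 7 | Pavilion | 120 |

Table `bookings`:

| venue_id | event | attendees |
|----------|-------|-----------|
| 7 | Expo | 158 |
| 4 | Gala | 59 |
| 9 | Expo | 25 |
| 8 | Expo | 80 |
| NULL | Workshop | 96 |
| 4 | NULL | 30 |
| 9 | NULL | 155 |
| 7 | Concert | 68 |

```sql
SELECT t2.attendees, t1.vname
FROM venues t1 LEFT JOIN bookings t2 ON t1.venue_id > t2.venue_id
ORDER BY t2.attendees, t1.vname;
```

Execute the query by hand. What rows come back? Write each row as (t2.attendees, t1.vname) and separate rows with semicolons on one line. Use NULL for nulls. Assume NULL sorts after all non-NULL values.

LEFT JOIN keeps every row from `venues`; unmatched rows get NULL for `bookings`'s columns.
Matching on t1.venue_id > t2.venue_id. A NULL in a compared column never satisfies the condition.
- venue_id=7: 2 matching t2 row(s), so 2 row(s) emitted.
- venue_id=5: 2 matching t2 row(s), so 2 row(s) emitted.
- venue_id=NULL: no t2 row matches, row kept with t2 columns NULL.
- venue_id=9: 5 matching t2 row(s), so 5 row(s) emitted.
- venue_id=7: 2 matching t2 row(s), so 2 row(s) emitted.
- venue_id=7: 2 matching t2 row(s), so 2 row(s) emitted.

(30, Arena); (30, Dome); (30, HallA); (30, Pavilion); (30, Pavilion); (59, Arena); (59, Dome); (59, HallA); (59, Pavilion); (59, Pavilion); (68, Arena); (80, Arena); (158, Arena); (NULL, Forum)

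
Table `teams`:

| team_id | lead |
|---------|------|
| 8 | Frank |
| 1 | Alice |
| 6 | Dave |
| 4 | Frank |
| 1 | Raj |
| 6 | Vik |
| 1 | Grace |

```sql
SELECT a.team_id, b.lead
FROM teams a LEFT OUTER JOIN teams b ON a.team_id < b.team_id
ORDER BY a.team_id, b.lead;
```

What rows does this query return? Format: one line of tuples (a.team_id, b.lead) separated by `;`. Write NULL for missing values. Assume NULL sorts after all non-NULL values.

(1, Dave); (1, Dave); (1, Dave); (1, Frank); (1, Frank); (1, Frank); (1, Frank); (1, Frank); (1, Frank); (1, Vik); (1, Vik); (1, Vik); (4, Dave); (4, Frank); (4, Vik); (6, Frank); (6, Frank); (8, NULL)

LEFT JOIN keeps every row from `teams a`; unmatched rows get NULL for `teams b`'s columns.
Matching on a.team_id < b.team_id.
- a row (team_id=8): no match → kept, b columns NULL.
- a row (team_id=1): matches 4 b row(s) → 4 output row(s).
- a row (team_id=6): matches 1 b row(s) → 1 output row(s).
- a row (team_id=4): matches 3 b row(s) → 3 output row(s).
- a row (team_id=1): matches 4 b row(s) → 4 output row(s).
- a row (team_id=6): matches 1 b row(s) → 1 output row(s).
- a row (team_id=1): matches 4 b row(s) → 4 output row(s).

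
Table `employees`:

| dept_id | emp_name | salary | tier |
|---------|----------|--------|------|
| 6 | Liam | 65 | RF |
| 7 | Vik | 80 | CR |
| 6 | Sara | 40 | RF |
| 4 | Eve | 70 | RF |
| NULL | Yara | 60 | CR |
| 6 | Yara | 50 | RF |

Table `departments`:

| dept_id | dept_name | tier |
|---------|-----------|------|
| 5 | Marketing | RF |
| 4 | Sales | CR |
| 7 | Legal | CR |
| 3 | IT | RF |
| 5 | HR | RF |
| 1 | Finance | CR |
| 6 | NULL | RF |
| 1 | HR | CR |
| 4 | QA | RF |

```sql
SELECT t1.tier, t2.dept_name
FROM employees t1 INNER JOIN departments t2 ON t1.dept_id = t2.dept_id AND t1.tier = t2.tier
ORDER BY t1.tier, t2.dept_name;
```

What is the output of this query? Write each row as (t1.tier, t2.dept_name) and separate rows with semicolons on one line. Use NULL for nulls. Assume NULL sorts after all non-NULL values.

(CR, Legal); (RF, QA); (RF, NULL); (RF, NULL); (RF, NULL)

INNER JOIN keeps only pairs where the ON condition holds.
Matching on t1.dept_id = t2.dept_id AND t1.tier = t2.tier. A NULL in a compared column never satisfies the condition.
- t1[0] dept_id=6, tier=RF → 1 match(es) in t2 → 1 row(s).
- t1[1] dept_id=7, tier=CR → 1 match(es) in t2 → 1 row(s).
- t1[2] dept_id=6, tier=RF → 1 match(es) in t2 → 1 row(s).
- t1[3] dept_id=4, tier=RF → 1 match(es) in t2 → 1 row(s).
- t1[4] dept_id=NULL, tier=CR → no match; dropped.
- t1[5] dept_id=6, tier=RF → 1 match(es) in t2 → 1 row(s).
After projecting and ordering:
t1.tier | t2.dept_name
CR | Legal
RF | QA
RF | NULL
RF | NULL
RF | NULL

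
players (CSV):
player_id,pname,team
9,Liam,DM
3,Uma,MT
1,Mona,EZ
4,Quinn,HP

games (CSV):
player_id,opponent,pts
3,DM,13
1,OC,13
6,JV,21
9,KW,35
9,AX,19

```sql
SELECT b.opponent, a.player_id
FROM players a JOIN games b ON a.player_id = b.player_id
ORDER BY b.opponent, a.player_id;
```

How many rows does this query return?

4

INNER JOIN keeps only pairs where the ON condition holds.
Matching on a.player_id = b.player_id.
Matched pairs: 4.
Total: 4 rows.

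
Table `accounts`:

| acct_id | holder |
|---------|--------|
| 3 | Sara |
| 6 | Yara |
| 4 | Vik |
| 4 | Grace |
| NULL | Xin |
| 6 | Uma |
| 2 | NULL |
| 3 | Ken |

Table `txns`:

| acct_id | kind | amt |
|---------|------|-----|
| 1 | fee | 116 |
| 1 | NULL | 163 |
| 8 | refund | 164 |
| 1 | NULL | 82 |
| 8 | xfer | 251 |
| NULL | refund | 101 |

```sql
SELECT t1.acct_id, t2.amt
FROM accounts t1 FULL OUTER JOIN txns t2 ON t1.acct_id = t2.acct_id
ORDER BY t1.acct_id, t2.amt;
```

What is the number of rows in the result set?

14

FULL OUTER JOIN keeps every row from both sides; unmatched rows get NULL for the other side's columns.
Matching on t1.acct_id = t2.acct_id. A NULL in a compared column never satisfies the condition.
Matched pairs: 0; unmatched t1 rows kept: 8; unmatched t2 rows kept: 6.
Total: 0 matched + 14 padded = 14 rows.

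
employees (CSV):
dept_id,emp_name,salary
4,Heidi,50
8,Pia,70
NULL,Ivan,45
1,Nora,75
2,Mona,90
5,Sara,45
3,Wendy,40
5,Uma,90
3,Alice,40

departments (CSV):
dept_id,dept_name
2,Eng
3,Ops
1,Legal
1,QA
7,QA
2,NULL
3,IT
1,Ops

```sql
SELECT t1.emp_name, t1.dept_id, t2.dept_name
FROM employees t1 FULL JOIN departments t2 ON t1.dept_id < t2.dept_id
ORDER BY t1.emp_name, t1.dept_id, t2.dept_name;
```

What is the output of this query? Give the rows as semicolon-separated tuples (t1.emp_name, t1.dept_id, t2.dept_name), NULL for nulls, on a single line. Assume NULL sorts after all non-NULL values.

(Alice, 3, QA); (Heidi, 4, QA); (Ivan, NULL, NULL); (Mona, 2, IT); (Mona, 2, Ops); (Mona, 2, QA); (Nora, 1, Eng); (Nora, 1, IT); (Nora, 1, Ops); (Nora, 1, QA); (Nora, 1, NULL); (Pia, 8, NULL); (Sara, 5, QA); (Uma, 5, QA); (Wendy, 3, QA); (NULL, NULL, Legal); (NULL, NULL, Ops); (NULL, NULL, QA)

FULL OUTER JOIN keeps every row from both sides; unmatched rows get NULL for the other side's columns.
Matching on t1.dept_id < t2.dept_id. A NULL in a compared column never satisfies the condition.
- dept_id=4: 1 matching t2 row(s), so 1 row(s) emitted.
- dept_id=8: no t2 row matches, row kept with t2 columns NULL.
- dept_id=NULL: no t2 row matches, row kept with t2 columns NULL.
- dept_id=1: 5 matching t2 row(s), so 5 row(s) emitted.
- dept_id=2: 3 matching t2 row(s), so 3 row(s) emitted.
- dept_id=5: 1 matching t2 row(s), so 1 row(s) emitted.
- dept_id=3: 1 matching t2 row(s), so 1 row(s) emitted.
- dept_id=5: 1 matching t2 row(s), so 1 row(s) emitted.
- dept_id=3: 1 matching t2 row(s), so 1 row(s) emitted.
- 3 t2 row(s) had no t1 match → kept, t1 columns NULL.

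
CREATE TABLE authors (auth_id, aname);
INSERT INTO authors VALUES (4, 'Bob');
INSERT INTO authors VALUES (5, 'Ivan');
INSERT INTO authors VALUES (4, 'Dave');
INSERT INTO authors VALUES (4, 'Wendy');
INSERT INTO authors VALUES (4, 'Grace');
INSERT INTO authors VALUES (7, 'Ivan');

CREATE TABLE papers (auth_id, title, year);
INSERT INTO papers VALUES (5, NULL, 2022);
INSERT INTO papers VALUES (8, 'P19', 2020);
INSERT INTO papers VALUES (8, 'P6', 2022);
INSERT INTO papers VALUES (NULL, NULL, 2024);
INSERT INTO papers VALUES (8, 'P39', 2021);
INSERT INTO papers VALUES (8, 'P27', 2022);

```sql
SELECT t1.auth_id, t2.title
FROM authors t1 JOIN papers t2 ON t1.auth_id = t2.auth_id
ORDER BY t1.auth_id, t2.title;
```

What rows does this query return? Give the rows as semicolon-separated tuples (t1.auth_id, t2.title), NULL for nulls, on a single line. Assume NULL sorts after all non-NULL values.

(5, NULL)

INNER JOIN keeps only pairs where the ON condition holds.
Matching on t1.auth_id = t2.auth_id. A NULL in a compared column never satisfies the condition.
Matched pairs: 1.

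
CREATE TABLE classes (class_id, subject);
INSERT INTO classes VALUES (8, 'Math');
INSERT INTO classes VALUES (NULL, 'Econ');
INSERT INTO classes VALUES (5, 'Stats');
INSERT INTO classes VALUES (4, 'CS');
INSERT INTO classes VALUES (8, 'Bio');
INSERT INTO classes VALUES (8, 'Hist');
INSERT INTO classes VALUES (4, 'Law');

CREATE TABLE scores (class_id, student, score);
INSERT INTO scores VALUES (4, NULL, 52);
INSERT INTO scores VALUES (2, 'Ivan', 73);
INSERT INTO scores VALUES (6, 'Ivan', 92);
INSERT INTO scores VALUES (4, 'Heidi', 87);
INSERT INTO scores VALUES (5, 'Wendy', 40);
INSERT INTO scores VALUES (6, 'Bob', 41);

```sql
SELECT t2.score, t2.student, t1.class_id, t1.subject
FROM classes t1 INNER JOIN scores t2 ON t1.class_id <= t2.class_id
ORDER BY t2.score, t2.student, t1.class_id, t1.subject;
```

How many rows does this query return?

INNER JOIN keeps only pairs where the ON condition holds.
Matching on t1.class_id <= t2.class_id. A NULL in a compared column never satisfies the condition.
Matched pairs: 13.
Total: 13 rows.

13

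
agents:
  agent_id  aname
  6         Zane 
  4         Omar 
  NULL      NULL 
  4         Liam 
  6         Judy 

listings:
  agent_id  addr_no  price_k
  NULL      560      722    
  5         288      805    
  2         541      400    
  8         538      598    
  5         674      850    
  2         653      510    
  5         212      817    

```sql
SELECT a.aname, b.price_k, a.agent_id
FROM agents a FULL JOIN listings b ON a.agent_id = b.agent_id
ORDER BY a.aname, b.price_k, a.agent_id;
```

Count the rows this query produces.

12

FULL OUTER JOIN keeps every row from both sides; unmatched rows get NULL for the other side's columns.
Matching on a.agent_id = b.agent_id. A NULL in a compared column never satisfies the condition.
Matched pairs: 0; unmatched a rows kept: 5; unmatched b rows kept: 7.
Total: 0 matched + 12 padded = 12 rows.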